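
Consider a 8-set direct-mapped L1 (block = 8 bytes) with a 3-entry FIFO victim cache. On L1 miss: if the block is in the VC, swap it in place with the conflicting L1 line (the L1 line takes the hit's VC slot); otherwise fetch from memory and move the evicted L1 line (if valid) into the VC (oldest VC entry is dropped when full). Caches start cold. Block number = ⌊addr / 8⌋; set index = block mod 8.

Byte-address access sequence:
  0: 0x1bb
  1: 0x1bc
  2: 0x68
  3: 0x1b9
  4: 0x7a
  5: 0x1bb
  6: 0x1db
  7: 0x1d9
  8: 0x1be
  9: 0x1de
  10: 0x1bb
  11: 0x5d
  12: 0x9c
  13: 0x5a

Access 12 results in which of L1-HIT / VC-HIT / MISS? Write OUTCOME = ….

OUTCOME = MISS

#0 0x1bb→b55/s7 MISS; vc=[]
#1 0x1bc→b55/s7 L1-HIT; vc=[]
#2 0x68→b13/s5 MISS; vc=[]
#3 0x1b9→b55/s7 L1-HIT; vc=[]
#4 0x7a→b15/s7 MISS; vc=[55]
#5 0x1bb→b55/s7 VC-HIT; vc=[15]
#6 0x1db→b59/s3 MISS; vc=[15]
#7 0x1d9→b59/s3 L1-HIT; vc=[15]
#8 0x1be→b55/s7 L1-HIT; vc=[15]
#9 0x1de→b59/s3 L1-HIT; vc=[15]
#10 0x1bb→b55/s7 L1-HIT; vc=[15]
#11 0x5d→b11/s3 MISS; vc=[15,59]
#12 0x9c→b19/s3 MISS; vc=[15,59,11]
#13 0x5a→b11/s3 VC-HIT; vc=[15,59,19]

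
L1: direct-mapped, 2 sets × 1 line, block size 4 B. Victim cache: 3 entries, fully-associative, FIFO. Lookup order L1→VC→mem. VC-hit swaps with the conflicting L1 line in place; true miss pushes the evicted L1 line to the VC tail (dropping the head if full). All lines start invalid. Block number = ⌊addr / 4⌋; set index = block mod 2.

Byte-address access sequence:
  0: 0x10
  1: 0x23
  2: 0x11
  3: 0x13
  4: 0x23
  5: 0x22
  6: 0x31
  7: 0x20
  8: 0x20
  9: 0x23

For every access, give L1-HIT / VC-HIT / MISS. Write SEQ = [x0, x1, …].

SEQ = [MISS, MISS, VC-HIT, L1-HIT, VC-HIT, L1-HIT, MISS, VC-HIT, L1-HIT, L1-HIT]

0: 0x10 (blk 4, set 0) → MISS  vc=[]
1: 0x23 (blk 8, set 0) → MISS  vc=[4]
2: 0x11 (blk 4, set 0) → VC-HIT  vc=[8]
3: 0x13 (blk 4, set 0) → L1-HIT  vc=[8]
4: 0x23 (blk 8, set 0) → VC-HIT  vc=[4]
5: 0x22 (blk 8, set 0) → L1-HIT  vc=[4]
6: 0x31 (blk 12, set 0) → MISS  vc=[4, 8]
7: 0x20 (blk 8, set 0) → VC-HIT  vc=[4, 12]
8: 0x20 (blk 8, set 0) → L1-HIT  vc=[4, 12]
9: 0x23 (blk 8, set 0) → L1-HIT  vc=[4, 12]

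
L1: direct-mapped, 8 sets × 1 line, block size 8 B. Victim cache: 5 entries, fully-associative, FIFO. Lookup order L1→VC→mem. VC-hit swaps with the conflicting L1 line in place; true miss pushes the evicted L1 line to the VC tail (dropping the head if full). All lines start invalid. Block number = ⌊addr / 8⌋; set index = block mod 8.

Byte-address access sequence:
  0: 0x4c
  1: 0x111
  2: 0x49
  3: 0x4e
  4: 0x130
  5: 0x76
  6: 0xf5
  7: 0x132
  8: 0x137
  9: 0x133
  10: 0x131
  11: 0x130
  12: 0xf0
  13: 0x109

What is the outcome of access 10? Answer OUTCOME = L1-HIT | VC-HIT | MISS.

#0 0x4c→b9/s1 MISS; vc=[]
#1 0x111→b34/s2 MISS; vc=[]
#2 0x49→b9/s1 L1-HIT; vc=[]
#3 0x4e→b9/s1 L1-HIT; vc=[]
#4 0x130→b38/s6 MISS; vc=[]
#5 0x76→b14/s6 MISS; vc=[38]
#6 0xf5→b30/s6 MISS; vc=[38,14]
#7 0x132→b38/s6 VC-HIT; vc=[30,14]
#8 0x137→b38/s6 L1-HIT; vc=[30,14]
#9 0x133→b38/s6 L1-HIT; vc=[30,14]
#10 0x131→b38/s6 L1-HIT; vc=[30,14]
#11 0x130→b38/s6 L1-HIT; vc=[30,14]
#12 0xf0→b30/s6 VC-HIT; vc=[38,14]
#13 0x109→b33/s1 MISS; vc=[38,14,9]

OUTCOME = L1-HIT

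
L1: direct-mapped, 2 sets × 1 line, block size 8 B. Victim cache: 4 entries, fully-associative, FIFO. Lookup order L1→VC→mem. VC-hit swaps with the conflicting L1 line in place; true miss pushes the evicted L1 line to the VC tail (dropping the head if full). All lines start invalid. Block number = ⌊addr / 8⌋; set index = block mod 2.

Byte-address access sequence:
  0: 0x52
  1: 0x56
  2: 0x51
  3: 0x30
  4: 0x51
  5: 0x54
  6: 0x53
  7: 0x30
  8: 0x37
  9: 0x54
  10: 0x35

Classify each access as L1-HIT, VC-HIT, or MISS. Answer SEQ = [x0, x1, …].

SEQ = [MISS, L1-HIT, L1-HIT, MISS, VC-HIT, L1-HIT, L1-HIT, VC-HIT, L1-HIT, VC-HIT, VC-HIT]

0: 0x52 (blk 10, set 0) → MISS  vc=[]
1: 0x56 (blk 10, set 0) → L1-HIT  vc=[]
2: 0x51 (blk 10, set 0) → L1-HIT  vc=[]
3: 0x30 (blk 6, set 0) → MISS  vc=[10]
4: 0x51 (blk 10, set 0) → VC-HIT  vc=[6]
5: 0x54 (blk 10, set 0) → L1-HIT  vc=[6]
6: 0x53 (blk 10, set 0) → L1-HIT  vc=[6]
7: 0x30 (blk 6, set 0) → VC-HIT  vc=[10]
8: 0x37 (blk 6, set 0) → L1-HIT  vc=[10]
9: 0x54 (blk 10, set 0) → VC-HIT  vc=[6]
10: 0x35 (blk 6, set 0) → VC-HIT  vc=[10]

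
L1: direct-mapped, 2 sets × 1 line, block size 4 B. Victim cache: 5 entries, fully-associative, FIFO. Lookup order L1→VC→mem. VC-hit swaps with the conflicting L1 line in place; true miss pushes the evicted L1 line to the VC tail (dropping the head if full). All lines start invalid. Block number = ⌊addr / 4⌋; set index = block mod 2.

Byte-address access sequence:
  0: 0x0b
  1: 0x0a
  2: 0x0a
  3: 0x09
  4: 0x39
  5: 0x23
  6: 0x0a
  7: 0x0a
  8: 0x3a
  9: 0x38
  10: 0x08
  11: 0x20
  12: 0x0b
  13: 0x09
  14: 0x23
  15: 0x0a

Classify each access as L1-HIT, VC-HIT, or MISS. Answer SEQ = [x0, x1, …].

0: 0xb (blk 2, set 0) → MISS  vc=[]
1: 0xa (blk 2, set 0) → L1-HIT  vc=[]
2: 0xa (blk 2, set 0) → L1-HIT  vc=[]
3: 0x9 (blk 2, set 0) → L1-HIT  vc=[]
4: 0x39 (blk 14, set 0) → MISS  vc=[2]
5: 0x23 (blk 8, set 0) → MISS  vc=[2, 14]
6: 0xa (blk 2, set 0) → VC-HIT  vc=[8, 14]
7: 0xa (blk 2, set 0) → L1-HIT  vc=[8, 14]
8: 0x3a (blk 14, set 0) → VC-HIT  vc=[8, 2]
9: 0x38 (blk 14, set 0) → L1-HIT  vc=[8, 2]
10: 0x8 (blk 2, set 0) → VC-HIT  vc=[8, 14]
11: 0x20 (blk 8, set 0) → VC-HIT  vc=[2, 14]
12: 0xb (blk 2, set 0) → VC-HIT  vc=[8, 14]
13: 0x9 (blk 2, set 0) → L1-HIT  vc=[8, 14]
14: 0x23 (blk 8, set 0) → VC-HIT  vc=[2, 14]
15: 0xa (blk 2, set 0) → VC-HIT  vc=[8, 14]

SEQ = [MISS, L1-HIT, L1-HIT, L1-HIT, MISS, MISS, VC-HIT, L1-HIT, VC-HIT, L1-HIT, VC-HIT, VC-HIT, VC-HIT, L1-HIT, VC-HIT, VC-HIT]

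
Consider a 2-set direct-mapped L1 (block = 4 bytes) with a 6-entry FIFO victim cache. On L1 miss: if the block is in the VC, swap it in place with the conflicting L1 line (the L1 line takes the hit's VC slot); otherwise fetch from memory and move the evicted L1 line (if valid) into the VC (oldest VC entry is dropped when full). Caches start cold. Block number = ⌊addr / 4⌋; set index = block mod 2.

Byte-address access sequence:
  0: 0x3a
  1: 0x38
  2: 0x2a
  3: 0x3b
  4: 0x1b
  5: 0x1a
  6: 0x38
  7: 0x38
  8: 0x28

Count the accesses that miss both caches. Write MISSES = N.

MISSES = 3

  [0] addr=0x3a blk=14 s=0: MISS | VC []
  [1] addr=0x38 blk=14 s=0: L1-HIT | VC []
  [2] addr=0x2a blk=10 s=0: MISS | VC [14]
  [3] addr=0x3b blk=14 s=0: VC-HIT | VC [10]
  [4] addr=0x1b blk=6 s=0: MISS | VC [10, 14]
  [5] addr=0x1a blk=6 s=0: L1-HIT | VC [10, 14]
  [6] addr=0x38 blk=14 s=0: VC-HIT | VC [10, 6]
  [7] addr=0x38 blk=14 s=0: L1-HIT | VC [10, 6]
  [8] addr=0x28 blk=10 s=0: VC-HIT | VC [14, 6]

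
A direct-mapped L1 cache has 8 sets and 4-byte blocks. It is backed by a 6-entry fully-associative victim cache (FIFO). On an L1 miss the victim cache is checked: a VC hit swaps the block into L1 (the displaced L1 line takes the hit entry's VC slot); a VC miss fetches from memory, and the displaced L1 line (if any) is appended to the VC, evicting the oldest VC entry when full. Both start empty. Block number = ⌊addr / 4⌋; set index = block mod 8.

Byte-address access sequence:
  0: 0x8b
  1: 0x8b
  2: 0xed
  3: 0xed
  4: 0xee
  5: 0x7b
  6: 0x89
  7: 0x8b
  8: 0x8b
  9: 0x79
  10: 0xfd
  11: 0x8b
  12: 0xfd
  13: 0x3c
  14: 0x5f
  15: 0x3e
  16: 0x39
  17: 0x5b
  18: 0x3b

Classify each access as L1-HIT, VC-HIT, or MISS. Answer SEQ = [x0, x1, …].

SEQ = [MISS, L1-HIT, MISS, L1-HIT, L1-HIT, MISS, L1-HIT, L1-HIT, L1-HIT, L1-HIT, MISS, L1-HIT, L1-HIT, MISS, MISS, VC-HIT, MISS, MISS, VC-HIT]

#0 0x8b→b34/s2 MISS; vc=[]
#1 0x8b→b34/s2 L1-HIT; vc=[]
#2 0xed→b59/s3 MISS; vc=[]
#3 0xed→b59/s3 L1-HIT; vc=[]
#4 0xee→b59/s3 L1-HIT; vc=[]
#5 0x7b→b30/s6 MISS; vc=[]
#6 0x89→b34/s2 L1-HIT; vc=[]
#7 0x8b→b34/s2 L1-HIT; vc=[]
#8 0x8b→b34/s2 L1-HIT; vc=[]
#9 0x79→b30/s6 L1-HIT; vc=[]
#10 0xfd→b63/s7 MISS; vc=[]
#11 0x8b→b34/s2 L1-HIT; vc=[]
#12 0xfd→b63/s7 L1-HIT; vc=[]
#13 0x3c→b15/s7 MISS; vc=[63]
#14 0x5f→b23/s7 MISS; vc=[63,15]
#15 0x3e→b15/s7 VC-HIT; vc=[63,23]
#16 0x39→b14/s6 MISS; vc=[63,23,30]
#17 0x5b→b22/s6 MISS; vc=[63,23,30,14]
#18 0x3b→b14/s6 VC-HIT; vc=[63,23,30,22]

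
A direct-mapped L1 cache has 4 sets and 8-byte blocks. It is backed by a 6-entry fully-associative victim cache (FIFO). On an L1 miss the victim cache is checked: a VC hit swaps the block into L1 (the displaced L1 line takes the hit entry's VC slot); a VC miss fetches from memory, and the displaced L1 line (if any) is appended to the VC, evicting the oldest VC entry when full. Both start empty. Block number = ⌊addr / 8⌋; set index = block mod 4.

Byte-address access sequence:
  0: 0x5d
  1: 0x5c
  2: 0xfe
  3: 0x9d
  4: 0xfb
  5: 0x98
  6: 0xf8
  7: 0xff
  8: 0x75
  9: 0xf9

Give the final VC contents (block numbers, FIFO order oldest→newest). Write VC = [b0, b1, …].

0: 0x5d (blk 11, set 3) → MISS  vc=[]
1: 0x5c (blk 11, set 3) → L1-HIT  vc=[]
2: 0xfe (blk 31, set 3) → MISS  vc=[11]
3: 0x9d (blk 19, set 3) → MISS  vc=[11, 31]
4: 0xfb (blk 31, set 3) → VC-HIT  vc=[11, 19]
5: 0x98 (blk 19, set 3) → VC-HIT  vc=[11, 31]
6: 0xf8 (blk 31, set 3) → VC-HIT  vc=[11, 19]
7: 0xff (blk 31, set 3) → L1-HIT  vc=[11, 19]
8: 0x75 (blk 14, set 2) → MISS  vc=[11, 19]
9: 0xf9 (blk 31, set 3) → L1-HIT  vc=[11, 19]

VC = [11, 19]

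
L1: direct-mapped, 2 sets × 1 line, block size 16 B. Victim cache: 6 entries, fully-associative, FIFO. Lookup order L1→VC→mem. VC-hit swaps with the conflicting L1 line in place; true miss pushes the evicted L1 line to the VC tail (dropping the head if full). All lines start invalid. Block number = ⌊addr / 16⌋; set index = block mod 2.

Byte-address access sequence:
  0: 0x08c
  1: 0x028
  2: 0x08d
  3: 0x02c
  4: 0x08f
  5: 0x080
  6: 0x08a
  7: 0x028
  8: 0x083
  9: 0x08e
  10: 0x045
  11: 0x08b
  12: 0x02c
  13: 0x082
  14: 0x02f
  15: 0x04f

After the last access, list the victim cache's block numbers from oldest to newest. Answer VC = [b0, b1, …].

VC = [8, 2]

0: 0x8c (blk 8, set 0) → MISS  vc=[]
1: 0x28 (blk 2, set 0) → MISS  vc=[8]
2: 0x8d (blk 8, set 0) → VC-HIT  vc=[2]
3: 0x2c (blk 2, set 0) → VC-HIT  vc=[8]
4: 0x8f (blk 8, set 0) → VC-HIT  vc=[2]
5: 0x80 (blk 8, set 0) → L1-HIT  vc=[2]
6: 0x8a (blk 8, set 0) → L1-HIT  vc=[2]
7: 0x28 (blk 2, set 0) → VC-HIT  vc=[8]
8: 0x83 (blk 8, set 0) → VC-HIT  vc=[2]
9: 0x8e (blk 8, set 0) → L1-HIT  vc=[2]
10: 0x45 (blk 4, set 0) → MISS  vc=[2, 8]
11: 0x8b (blk 8, set 0) → VC-HIT  vc=[2, 4]
12: 0x2c (blk 2, set 0) → VC-HIT  vc=[8, 4]
13: 0x82 (blk 8, set 0) → VC-HIT  vc=[2, 4]
14: 0x2f (blk 2, set 0) → VC-HIT  vc=[8, 4]
15: 0x4f (blk 4, set 0) → VC-HIT  vc=[8, 2]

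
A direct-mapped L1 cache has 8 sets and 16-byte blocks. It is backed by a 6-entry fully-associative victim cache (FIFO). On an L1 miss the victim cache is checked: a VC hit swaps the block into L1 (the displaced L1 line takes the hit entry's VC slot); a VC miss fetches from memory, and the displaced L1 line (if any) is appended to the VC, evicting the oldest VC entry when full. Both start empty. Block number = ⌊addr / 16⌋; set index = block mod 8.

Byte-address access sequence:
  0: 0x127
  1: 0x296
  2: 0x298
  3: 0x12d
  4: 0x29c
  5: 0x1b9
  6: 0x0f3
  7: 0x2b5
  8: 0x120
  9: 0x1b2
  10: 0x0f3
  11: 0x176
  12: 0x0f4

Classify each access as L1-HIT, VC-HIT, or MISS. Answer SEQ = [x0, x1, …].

#0 0x127→b18/s2 MISS; vc=[]
#1 0x296→b41/s1 MISS; vc=[]
#2 0x298→b41/s1 L1-HIT; vc=[]
#3 0x12d→b18/s2 L1-HIT; vc=[]
#4 0x29c→b41/s1 L1-HIT; vc=[]
#5 0x1b9→b27/s3 MISS; vc=[]
#6 0xf3→b15/s7 MISS; vc=[]
#7 0x2b5→b43/s3 MISS; vc=[27]
#8 0x120→b18/s2 L1-HIT; vc=[27]
#9 0x1b2→b27/s3 VC-HIT; vc=[43]
#10 0xf3→b15/s7 L1-HIT; vc=[43]
#11 0x176→b23/s7 MISS; vc=[43,15]
#12 0xf4→b15/s7 VC-HIT; vc=[43,23]

SEQ = [MISS, MISS, L1-HIT, L1-HIT, L1-HIT, MISS, MISS, MISS, L1-HIT, VC-HIT, L1-HIT, MISS, VC-HIT]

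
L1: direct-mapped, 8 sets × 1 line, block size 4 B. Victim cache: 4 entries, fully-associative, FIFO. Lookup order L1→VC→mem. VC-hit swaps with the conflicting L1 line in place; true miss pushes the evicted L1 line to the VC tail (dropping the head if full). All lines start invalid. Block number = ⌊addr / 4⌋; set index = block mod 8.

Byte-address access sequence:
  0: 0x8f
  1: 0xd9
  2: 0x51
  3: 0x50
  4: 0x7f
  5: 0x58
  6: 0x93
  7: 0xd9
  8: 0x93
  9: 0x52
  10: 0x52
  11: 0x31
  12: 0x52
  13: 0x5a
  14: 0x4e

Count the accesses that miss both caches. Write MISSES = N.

  [0] addr=0x8f blk=35 s=3: MISS | VC []
  [1] addr=0xd9 blk=54 s=6: MISS | VC []
  [2] addr=0x51 blk=20 s=4: MISS | VC []
  [3] addr=0x50 blk=20 s=4: L1-HIT | VC []
  [4] addr=0x7f blk=31 s=7: MISS | VC []
  [5] addr=0x58 blk=22 s=6: MISS | VC [54]
  [6] addr=0x93 blk=36 s=4: MISS | VC [54, 20]
  [7] addr=0xd9 blk=54 s=6: VC-HIT | VC [22, 20]
  [8] addr=0x93 blk=36 s=4: L1-HIT | VC [22, 20]
  [9] addr=0x52 blk=20 s=4: VC-HIT | VC [22, 36]
  [10] addr=0x52 blk=20 s=4: L1-HIT | VC [22, 36]
  [11] addr=0x31 blk=12 s=4: MISS | VC [22, 36, 20]
  [12] addr=0x52 blk=20 s=4: VC-HIT | VC [22, 36, 12]
  [13] addr=0x5a blk=22 s=6: VC-HIT | VC [54, 36, 12]
  [14] addr=0x4e blk=19 s=3: MISS | VC [54, 36, 12, 35]

MISSES = 8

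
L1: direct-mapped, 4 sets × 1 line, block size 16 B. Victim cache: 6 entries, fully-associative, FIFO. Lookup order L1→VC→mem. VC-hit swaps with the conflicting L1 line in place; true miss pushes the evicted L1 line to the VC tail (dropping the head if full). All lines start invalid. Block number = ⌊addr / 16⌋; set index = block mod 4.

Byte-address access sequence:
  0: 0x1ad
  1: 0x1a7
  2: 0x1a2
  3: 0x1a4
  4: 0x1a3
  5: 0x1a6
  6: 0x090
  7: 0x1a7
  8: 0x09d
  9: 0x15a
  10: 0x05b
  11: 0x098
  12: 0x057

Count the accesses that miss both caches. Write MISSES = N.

MISSES = 4

0: 0x1ad (blk 26, set 2) → MISS  vc=[]
1: 0x1a7 (blk 26, set 2) → L1-HIT  vc=[]
2: 0x1a2 (blk 26, set 2) → L1-HIT  vc=[]
3: 0x1a4 (blk 26, set 2) → L1-HIT  vc=[]
4: 0x1a3 (blk 26, set 2) → L1-HIT  vc=[]
5: 0x1a6 (blk 26, set 2) → L1-HIT  vc=[]
6: 0x90 (blk 9, set 1) → MISS  vc=[]
7: 0x1a7 (blk 26, set 2) → L1-HIT  vc=[]
8: 0x9d (blk 9, set 1) → L1-HIT  vc=[]
9: 0x15a (blk 21, set 1) → MISS  vc=[9]
10: 0x5b (blk 5, set 1) → MISS  vc=[9, 21]
11: 0x98 (blk 9, set 1) → VC-HIT  vc=[5, 21]
12: 0x57 (blk 5, set 1) → VC-HIT  vc=[9, 21]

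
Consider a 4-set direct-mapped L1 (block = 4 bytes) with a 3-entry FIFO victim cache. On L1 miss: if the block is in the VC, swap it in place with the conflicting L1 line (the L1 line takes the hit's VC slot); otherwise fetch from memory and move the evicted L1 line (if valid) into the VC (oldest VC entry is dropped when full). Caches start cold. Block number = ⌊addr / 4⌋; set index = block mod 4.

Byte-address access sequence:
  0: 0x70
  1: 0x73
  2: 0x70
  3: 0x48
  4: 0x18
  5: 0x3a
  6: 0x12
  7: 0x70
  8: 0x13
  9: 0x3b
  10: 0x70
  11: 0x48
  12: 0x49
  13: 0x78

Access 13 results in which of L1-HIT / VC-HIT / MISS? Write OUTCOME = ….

OUTCOME = MISS

#0 0x70→b28/s0 MISS; vc=[]
#1 0x73→b28/s0 L1-HIT; vc=[]
#2 0x70→b28/s0 L1-HIT; vc=[]
#3 0x48→b18/s2 MISS; vc=[]
#4 0x18→b6/s2 MISS; vc=[18]
#5 0x3a→b14/s2 MISS; vc=[18,6]
#6 0x12→b4/s0 MISS; vc=[18,6,28]
#7 0x70→b28/s0 VC-HIT; vc=[18,6,4]
#8 0x13→b4/s0 VC-HIT; vc=[18,6,28]
#9 0x3b→b14/s2 L1-HIT; vc=[18,6,28]
#10 0x70→b28/s0 VC-HIT; vc=[18,6,4]
#11 0x48→b18/s2 VC-HIT; vc=[14,6,4]
#12 0x49→b18/s2 L1-HIT; vc=[14,6,4]
#13 0x78→b30/s2 MISS; vc=[6,4,18]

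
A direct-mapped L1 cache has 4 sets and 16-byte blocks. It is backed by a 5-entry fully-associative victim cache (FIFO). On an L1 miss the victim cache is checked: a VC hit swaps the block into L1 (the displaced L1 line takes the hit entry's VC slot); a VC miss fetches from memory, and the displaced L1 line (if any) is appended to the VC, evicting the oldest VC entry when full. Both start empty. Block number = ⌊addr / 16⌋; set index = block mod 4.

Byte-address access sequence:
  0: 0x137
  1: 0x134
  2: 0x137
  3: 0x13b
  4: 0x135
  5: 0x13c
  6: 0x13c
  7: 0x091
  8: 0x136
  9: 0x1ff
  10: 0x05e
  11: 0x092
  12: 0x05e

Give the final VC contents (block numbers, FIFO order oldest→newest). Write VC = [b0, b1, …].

VC = [19, 9]

0: 0x137 (blk 19, set 3) → MISS  vc=[]
1: 0x134 (blk 19, set 3) → L1-HIT  vc=[]
2: 0x137 (blk 19, set 3) → L1-HIT  vc=[]
3: 0x13b (blk 19, set 3) → L1-HIT  vc=[]
4: 0x135 (blk 19, set 3) → L1-HIT  vc=[]
5: 0x13c (blk 19, set 3) → L1-HIT  vc=[]
6: 0x13c (blk 19, set 3) → L1-HIT  vc=[]
7: 0x91 (blk 9, set 1) → MISS  vc=[]
8: 0x136 (blk 19, set 3) → L1-HIT  vc=[]
9: 0x1ff (blk 31, set 3) → MISS  vc=[19]
10: 0x5e (blk 5, set 1) → MISS  vc=[19, 9]
11: 0x92 (blk 9, set 1) → VC-HIT  vc=[19, 5]
12: 0x5e (blk 5, set 1) → VC-HIT  vc=[19, 9]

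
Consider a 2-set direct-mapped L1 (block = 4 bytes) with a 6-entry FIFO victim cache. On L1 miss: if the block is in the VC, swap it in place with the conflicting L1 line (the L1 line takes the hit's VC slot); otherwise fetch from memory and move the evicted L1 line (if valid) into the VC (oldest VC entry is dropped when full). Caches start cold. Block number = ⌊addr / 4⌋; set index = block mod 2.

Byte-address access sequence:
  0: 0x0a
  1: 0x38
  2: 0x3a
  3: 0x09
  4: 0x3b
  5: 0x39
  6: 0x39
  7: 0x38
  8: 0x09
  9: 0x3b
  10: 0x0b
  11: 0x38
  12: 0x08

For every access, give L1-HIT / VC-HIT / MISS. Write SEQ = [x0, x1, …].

SEQ = [MISS, MISS, L1-HIT, VC-HIT, VC-HIT, L1-HIT, L1-HIT, L1-HIT, VC-HIT, VC-HIT, VC-HIT, VC-HIT, VC-HIT]

0: 0xa (blk 2, set 0) → MISS  vc=[]
1: 0x38 (blk 14, set 0) → MISS  vc=[2]
2: 0x3a (blk 14, set 0) → L1-HIT  vc=[2]
3: 0x9 (blk 2, set 0) → VC-HIT  vc=[14]
4: 0x3b (blk 14, set 0) → VC-HIT  vc=[2]
5: 0x39 (blk 14, set 0) → L1-HIT  vc=[2]
6: 0x39 (blk 14, set 0) → L1-HIT  vc=[2]
7: 0x38 (blk 14, set 0) → L1-HIT  vc=[2]
8: 0x9 (blk 2, set 0) → VC-HIT  vc=[14]
9: 0x3b (blk 14, set 0) → VC-HIT  vc=[2]
10: 0xb (blk 2, set 0) → VC-HIT  vc=[14]
11: 0x38 (blk 14, set 0) → VC-HIT  vc=[2]
12: 0x8 (blk 2, set 0) → VC-HIT  vc=[14]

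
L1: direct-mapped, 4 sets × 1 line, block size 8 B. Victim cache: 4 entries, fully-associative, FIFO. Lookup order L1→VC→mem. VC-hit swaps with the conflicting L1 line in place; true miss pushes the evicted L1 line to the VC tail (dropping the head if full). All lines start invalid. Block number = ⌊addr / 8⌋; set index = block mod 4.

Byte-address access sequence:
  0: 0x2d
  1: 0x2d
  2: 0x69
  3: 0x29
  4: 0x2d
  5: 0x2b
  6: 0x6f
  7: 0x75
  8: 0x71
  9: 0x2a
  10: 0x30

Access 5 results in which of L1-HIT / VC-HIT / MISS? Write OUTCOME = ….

  [0] addr=0x2d blk=5 s=1: MISS | VC []
  [1] addr=0x2d blk=5 s=1: L1-HIT | VC []
  [2] addr=0x69 blk=13 s=1: MISS | VC [5]
  [3] addr=0x29 blk=5 s=1: VC-HIT | VC [13]
  [4] addr=0x2d blk=5 s=1: L1-HIT | VC [13]
  [5] addr=0x2b blk=5 s=1: L1-HIT | VC [13]
  [6] addr=0x6f blk=13 s=1: VC-HIT | VC [5]
  [7] addr=0x75 blk=14 s=2: MISS | VC [5]
  [8] addr=0x71 blk=14 s=2: L1-HIT | VC [5]
  [9] addr=0x2a blk=5 s=1: VC-HIT | VC [13]
  [10] addr=0x30 blk=6 s=2: MISS | VC [13, 14]

OUTCOME = L1-HIT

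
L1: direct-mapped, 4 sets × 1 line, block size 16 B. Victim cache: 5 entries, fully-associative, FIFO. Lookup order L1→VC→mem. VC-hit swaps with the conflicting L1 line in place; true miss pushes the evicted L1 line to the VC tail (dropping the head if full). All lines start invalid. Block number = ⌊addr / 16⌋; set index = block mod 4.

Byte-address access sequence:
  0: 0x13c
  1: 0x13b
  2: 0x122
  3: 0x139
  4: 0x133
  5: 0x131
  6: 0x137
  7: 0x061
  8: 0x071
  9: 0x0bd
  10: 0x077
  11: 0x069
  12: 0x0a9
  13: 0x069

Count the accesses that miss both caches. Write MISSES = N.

0: 0x13c (blk 19, set 3) → MISS  vc=[]
1: 0x13b (blk 19, set 3) → L1-HIT  vc=[]
2: 0x122 (blk 18, set 2) → MISS  vc=[]
3: 0x139 (blk 19, set 3) → L1-HIT  vc=[]
4: 0x133 (blk 19, set 3) → L1-HIT  vc=[]
5: 0x131 (blk 19, set 3) → L1-HIT  vc=[]
6: 0x137 (blk 19, set 3) → L1-HIT  vc=[]
7: 0x61 (blk 6, set 2) → MISS  vc=[18]
8: 0x71 (blk 7, set 3) → MISS  vc=[18, 19]
9: 0xbd (blk 11, set 3) → MISS  vc=[18, 19, 7]
10: 0x77 (blk 7, set 3) → VC-HIT  vc=[18, 19, 11]
11: 0x69 (blk 6, set 2) → L1-HIT  vc=[18, 19, 11]
12: 0xa9 (blk 10, set 2) → MISS  vc=[18, 19, 11, 6]
13: 0x69 (blk 6, set 2) → VC-HIT  vc=[18, 19, 11, 10]

MISSES = 6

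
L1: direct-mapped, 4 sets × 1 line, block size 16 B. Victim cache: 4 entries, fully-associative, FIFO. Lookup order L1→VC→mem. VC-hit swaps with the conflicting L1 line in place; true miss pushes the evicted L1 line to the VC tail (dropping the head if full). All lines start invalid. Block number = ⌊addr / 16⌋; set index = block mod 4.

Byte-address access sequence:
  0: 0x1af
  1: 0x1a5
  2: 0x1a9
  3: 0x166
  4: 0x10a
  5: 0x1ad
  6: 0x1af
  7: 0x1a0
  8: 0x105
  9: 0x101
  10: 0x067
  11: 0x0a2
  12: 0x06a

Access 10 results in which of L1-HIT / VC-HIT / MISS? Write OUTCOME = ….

0: 0x1af (blk 26, set 2) → MISS  vc=[]
1: 0x1a5 (blk 26, set 2) → L1-HIT  vc=[]
2: 0x1a9 (blk 26, set 2) → L1-HIT  vc=[]
3: 0x166 (blk 22, set 2) → MISS  vc=[26]
4: 0x10a (blk 16, set 0) → MISS  vc=[26]
5: 0x1ad (blk 26, set 2) → VC-HIT  vc=[22]
6: 0x1af (blk 26, set 2) → L1-HIT  vc=[22]
7: 0x1a0 (blk 26, set 2) → L1-HIT  vc=[22]
8: 0x105 (blk 16, set 0) → L1-HIT  vc=[22]
9: 0x101 (blk 16, set 0) → L1-HIT  vc=[22]
10: 0x67 (blk 6, set 2) → MISS  vc=[22, 26]
11: 0xa2 (blk 10, set 2) → MISS  vc=[22, 26, 6]
12: 0x6a (blk 6, set 2) → VC-HIT  vc=[22, 26, 10]

OUTCOME = MISS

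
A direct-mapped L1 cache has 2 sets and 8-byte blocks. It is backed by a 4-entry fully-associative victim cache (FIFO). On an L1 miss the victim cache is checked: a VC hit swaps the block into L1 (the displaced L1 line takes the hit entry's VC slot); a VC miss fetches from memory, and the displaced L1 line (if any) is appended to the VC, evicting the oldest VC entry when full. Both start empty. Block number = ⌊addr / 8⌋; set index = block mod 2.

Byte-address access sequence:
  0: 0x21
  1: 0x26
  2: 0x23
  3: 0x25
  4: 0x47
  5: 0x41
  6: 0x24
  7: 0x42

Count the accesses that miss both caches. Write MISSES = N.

#0 0x21→b4/s0 MISS; vc=[]
#1 0x26→b4/s0 L1-HIT; vc=[]
#2 0x23→b4/s0 L1-HIT; vc=[]
#3 0x25→b4/s0 L1-HIT; vc=[]
#4 0x47→b8/s0 MISS; vc=[4]
#5 0x41→b8/s0 L1-HIT; vc=[4]
#6 0x24→b4/s0 VC-HIT; vc=[8]
#7 0x42→b8/s0 VC-HIT; vc=[4]

MISSES = 2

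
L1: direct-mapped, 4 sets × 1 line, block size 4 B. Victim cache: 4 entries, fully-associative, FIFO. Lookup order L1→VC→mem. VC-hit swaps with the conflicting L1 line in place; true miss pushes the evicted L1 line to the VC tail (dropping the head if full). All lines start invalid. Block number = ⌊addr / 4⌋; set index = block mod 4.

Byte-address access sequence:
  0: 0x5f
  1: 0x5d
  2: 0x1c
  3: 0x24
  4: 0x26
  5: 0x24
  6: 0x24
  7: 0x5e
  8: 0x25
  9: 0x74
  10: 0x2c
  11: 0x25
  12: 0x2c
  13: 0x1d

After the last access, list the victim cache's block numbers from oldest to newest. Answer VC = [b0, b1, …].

  [0] addr=0x5f blk=23 s=3: MISS | VC []
  [1] addr=0x5d blk=23 s=3: L1-HIT | VC []
  [2] addr=0x1c blk=7 s=3: MISS | VC [23]
  [3] addr=0x24 blk=9 s=1: MISS | VC [23]
  [4] addr=0x26 blk=9 s=1: L1-HIT | VC [23]
  [5] addr=0x24 blk=9 s=1: L1-HIT | VC [23]
  [6] addr=0x24 blk=9 s=1: L1-HIT | VC [23]
  [7] addr=0x5e blk=23 s=3: VC-HIT | VC [7]
  [8] addr=0x25 blk=9 s=1: L1-HIT | VC [7]
  [9] addr=0x74 blk=29 s=1: MISS | VC [7, 9]
  [10] addr=0x2c blk=11 s=3: MISS | VC [7, 9, 23]
  [11] addr=0x25 blk=9 s=1: VC-HIT | VC [7, 29, 23]
  [12] addr=0x2c blk=11 s=3: L1-HIT | VC [7, 29, 23]
  [13] addr=0x1d blk=7 s=3: VC-HIT | VC [11, 29, 23]

VC = [11, 29, 23]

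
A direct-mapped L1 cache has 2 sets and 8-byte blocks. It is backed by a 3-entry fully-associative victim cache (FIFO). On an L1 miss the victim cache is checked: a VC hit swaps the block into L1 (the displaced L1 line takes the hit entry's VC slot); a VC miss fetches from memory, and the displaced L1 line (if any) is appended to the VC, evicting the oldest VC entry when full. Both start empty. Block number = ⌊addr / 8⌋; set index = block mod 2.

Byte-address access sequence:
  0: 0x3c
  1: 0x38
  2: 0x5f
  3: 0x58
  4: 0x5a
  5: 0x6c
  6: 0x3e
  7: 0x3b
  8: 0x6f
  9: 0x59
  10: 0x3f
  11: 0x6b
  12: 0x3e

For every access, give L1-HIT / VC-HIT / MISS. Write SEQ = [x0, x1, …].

  [0] addr=0x3c blk=7 s=1: MISS | VC []
  [1] addr=0x38 blk=7 s=1: L1-HIT | VC []
  [2] addr=0x5f blk=11 s=1: MISS | VC [7]
  [3] addr=0x58 blk=11 s=1: L1-HIT | VC [7]
  [4] addr=0x5a blk=11 s=1: L1-HIT | VC [7]
  [5] addr=0x6c blk=13 s=1: MISS | VC [7, 11]
  [6] addr=0x3e blk=7 s=1: VC-HIT | VC [13, 11]
  [7] addr=0x3b blk=7 s=1: L1-HIT | VC [13, 11]
  [8] addr=0x6f blk=13 s=1: VC-HIT | VC [7, 11]
  [9] addr=0x59 blk=11 s=1: VC-HIT | VC [7, 13]
  [10] addr=0x3f blk=7 s=1: VC-HIT | VC [11, 13]
  [11] addr=0x6b blk=13 s=1: VC-HIT | VC [11, 7]
  [12] addr=0x3e blk=7 s=1: VC-HIT | VC [11, 13]

SEQ = [MISS, L1-HIT, MISS, L1-HIT, L1-HIT, MISS, VC-HIT, L1-HIT, VC-HIT, VC-HIT, VC-HIT, VC-HIT, VC-HIT]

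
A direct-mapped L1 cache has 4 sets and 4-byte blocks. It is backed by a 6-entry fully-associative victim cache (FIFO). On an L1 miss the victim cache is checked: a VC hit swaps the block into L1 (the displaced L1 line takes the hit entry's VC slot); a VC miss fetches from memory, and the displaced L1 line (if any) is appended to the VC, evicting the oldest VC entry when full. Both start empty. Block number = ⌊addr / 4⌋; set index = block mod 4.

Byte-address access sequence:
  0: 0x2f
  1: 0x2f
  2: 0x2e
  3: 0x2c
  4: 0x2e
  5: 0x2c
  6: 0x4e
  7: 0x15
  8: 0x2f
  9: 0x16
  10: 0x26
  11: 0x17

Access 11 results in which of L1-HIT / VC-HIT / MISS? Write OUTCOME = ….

#0 0x2f→b11/s3 MISS; vc=[]
#1 0x2f→b11/s3 L1-HIT; vc=[]
#2 0x2e→b11/s3 L1-HIT; vc=[]
#3 0x2c→b11/s3 L1-HIT; vc=[]
#4 0x2e→b11/s3 L1-HIT; vc=[]
#5 0x2c→b11/s3 L1-HIT; vc=[]
#6 0x4e→b19/s3 MISS; vc=[11]
#7 0x15→b5/s1 MISS; vc=[11]
#8 0x2f→b11/s3 VC-HIT; vc=[19]
#9 0x16→b5/s1 L1-HIT; vc=[19]
#10 0x26→b9/s1 MISS; vc=[19,5]
#11 0x17→b5/s1 VC-HIT; vc=[19,9]

OUTCOME = VC-HIT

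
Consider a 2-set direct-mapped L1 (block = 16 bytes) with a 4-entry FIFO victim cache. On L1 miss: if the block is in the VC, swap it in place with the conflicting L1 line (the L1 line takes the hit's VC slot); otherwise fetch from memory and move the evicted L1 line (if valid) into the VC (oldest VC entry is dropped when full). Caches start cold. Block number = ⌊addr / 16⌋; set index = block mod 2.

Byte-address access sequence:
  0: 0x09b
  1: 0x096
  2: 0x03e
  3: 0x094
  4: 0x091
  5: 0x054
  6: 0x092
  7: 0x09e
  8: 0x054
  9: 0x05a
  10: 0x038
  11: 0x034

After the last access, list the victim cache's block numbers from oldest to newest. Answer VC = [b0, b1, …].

VC = [5, 9]

  [0] addr=0x9b blk=9 s=1: MISS | VC []
  [1] addr=0x96 blk=9 s=1: L1-HIT | VC []
  [2] addr=0x3e blk=3 s=1: MISS | VC [9]
  [3] addr=0x94 blk=9 s=1: VC-HIT | VC [3]
  [4] addr=0x91 blk=9 s=1: L1-HIT | VC [3]
  [5] addr=0x54 blk=5 s=1: MISS | VC [3, 9]
  [6] addr=0x92 blk=9 s=1: VC-HIT | VC [3, 5]
  [7] addr=0x9e blk=9 s=1: L1-HIT | VC [3, 5]
  [8] addr=0x54 blk=5 s=1: VC-HIT | VC [3, 9]
  [9] addr=0x5a blk=5 s=1: L1-HIT | VC [3, 9]
  [10] addr=0x38 blk=3 s=1: VC-HIT | VC [5, 9]
  [11] addr=0x34 blk=3 s=1: L1-HIT | VC [5, 9]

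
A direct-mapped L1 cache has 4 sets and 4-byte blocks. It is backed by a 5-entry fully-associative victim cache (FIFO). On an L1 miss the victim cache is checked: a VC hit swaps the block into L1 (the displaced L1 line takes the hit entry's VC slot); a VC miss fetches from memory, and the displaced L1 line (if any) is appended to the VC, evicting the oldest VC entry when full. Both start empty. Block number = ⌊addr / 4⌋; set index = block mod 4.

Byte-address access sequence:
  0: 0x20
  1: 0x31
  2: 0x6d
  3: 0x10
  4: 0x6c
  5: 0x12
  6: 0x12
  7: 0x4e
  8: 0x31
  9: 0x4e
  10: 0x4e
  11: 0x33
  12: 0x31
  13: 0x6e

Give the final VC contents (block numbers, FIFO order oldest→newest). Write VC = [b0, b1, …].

  [0] addr=0x20 blk=8 s=0: MISS | VC []
  [1] addr=0x31 blk=12 s=0: MISS | VC [8]
  [2] addr=0x6d blk=27 s=3: MISS | VC [8]
  [3] addr=0x10 blk=4 s=0: MISS | VC [8, 12]
  [4] addr=0x6c blk=27 s=3: L1-HIT | VC [8, 12]
  [5] addr=0x12 blk=4 s=0: L1-HIT | VC [8, 12]
  [6] addr=0x12 blk=4 s=0: L1-HIT | VC [8, 12]
  [7] addr=0x4e blk=19 s=3: MISS | VC [8, 12, 27]
  [8] addr=0x31 blk=12 s=0: VC-HIT | VC [8, 4, 27]
  [9] addr=0x4e blk=19 s=3: L1-HIT | VC [8, 4, 27]
  [10] addr=0x4e blk=19 s=3: L1-HIT | VC [8, 4, 27]
  [11] addr=0x33 blk=12 s=0: L1-HIT | VC [8, 4, 27]
  [12] addr=0x31 blk=12 s=0: L1-HIT | VC [8, 4, 27]
  [13] addr=0x6e blk=27 s=3: VC-HIT | VC [8, 4, 19]

VC = [8, 4, 19]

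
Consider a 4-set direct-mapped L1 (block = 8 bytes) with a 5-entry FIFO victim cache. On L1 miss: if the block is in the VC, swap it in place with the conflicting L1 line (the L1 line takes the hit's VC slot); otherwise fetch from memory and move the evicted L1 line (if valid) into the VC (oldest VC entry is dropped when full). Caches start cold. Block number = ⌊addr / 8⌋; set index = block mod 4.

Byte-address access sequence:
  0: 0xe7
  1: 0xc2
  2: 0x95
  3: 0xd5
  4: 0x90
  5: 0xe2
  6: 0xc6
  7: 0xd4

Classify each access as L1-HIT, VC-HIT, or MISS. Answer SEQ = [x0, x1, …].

SEQ = [MISS, MISS, MISS, MISS, VC-HIT, VC-HIT, VC-HIT, VC-HIT]

0: 0xe7 (blk 28, set 0) → MISS  vc=[]
1: 0xc2 (blk 24, set 0) → MISS  vc=[28]
2: 0x95 (blk 18, set 2) → MISS  vc=[28]
3: 0xd5 (blk 26, set 2) → MISS  vc=[28, 18]
4: 0x90 (blk 18, set 2) → VC-HIT  vc=[28, 26]
5: 0xe2 (blk 28, set 0) → VC-HIT  vc=[24, 26]
6: 0xc6 (blk 24, set 0) → VC-HIT  vc=[28, 26]
7: 0xd4 (blk 26, set 2) → VC-HIT  vc=[28, 18]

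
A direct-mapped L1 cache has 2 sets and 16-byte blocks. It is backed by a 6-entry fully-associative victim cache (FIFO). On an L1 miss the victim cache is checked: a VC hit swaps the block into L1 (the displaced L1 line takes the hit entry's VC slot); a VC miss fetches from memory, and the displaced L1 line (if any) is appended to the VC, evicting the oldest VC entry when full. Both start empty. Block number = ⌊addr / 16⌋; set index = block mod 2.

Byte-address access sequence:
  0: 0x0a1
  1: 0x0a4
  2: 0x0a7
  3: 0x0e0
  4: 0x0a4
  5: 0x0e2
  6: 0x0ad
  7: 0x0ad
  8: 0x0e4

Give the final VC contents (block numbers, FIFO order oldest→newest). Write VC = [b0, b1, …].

VC = [10]

0: 0xa1 (blk 10, set 0) → MISS  vc=[]
1: 0xa4 (blk 10, set 0) → L1-HIT  vc=[]
2: 0xa7 (blk 10, set 0) → L1-HIT  vc=[]
3: 0xe0 (blk 14, set 0) → MISS  vc=[10]
4: 0xa4 (blk 10, set 0) → VC-HIT  vc=[14]
5: 0xe2 (blk 14, set 0) → VC-HIT  vc=[10]
6: 0xad (blk 10, set 0) → VC-HIT  vc=[14]
7: 0xad (blk 10, set 0) → L1-HIT  vc=[14]
8: 0xe4 (blk 14, set 0) → VC-HIT  vc=[10]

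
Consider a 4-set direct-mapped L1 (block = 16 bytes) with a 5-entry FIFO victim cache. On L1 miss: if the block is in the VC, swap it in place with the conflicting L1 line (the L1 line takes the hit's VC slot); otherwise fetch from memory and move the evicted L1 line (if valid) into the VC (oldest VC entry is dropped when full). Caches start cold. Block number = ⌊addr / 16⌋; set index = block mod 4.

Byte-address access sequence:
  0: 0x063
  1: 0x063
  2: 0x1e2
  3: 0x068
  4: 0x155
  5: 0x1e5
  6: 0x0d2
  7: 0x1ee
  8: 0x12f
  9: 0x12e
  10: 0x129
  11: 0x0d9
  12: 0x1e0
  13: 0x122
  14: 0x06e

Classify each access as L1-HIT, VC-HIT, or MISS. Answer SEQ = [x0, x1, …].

0: 0x63 (blk 6, set 2) → MISS  vc=[]
1: 0x63 (blk 6, set 2) → L1-HIT  vc=[]
2: 0x1e2 (blk 30, set 2) → MISS  vc=[6]
3: 0x68 (blk 6, set 2) → VC-HIT  vc=[30]
4: 0x155 (blk 21, set 1) → MISS  vc=[30]
5: 0x1e5 (blk 30, set 2) → VC-HIT  vc=[6]
6: 0xd2 (blk 13, set 1) → MISS  vc=[6, 21]
7: 0x1ee (blk 30, set 2) → L1-HIT  vc=[6, 21]
8: 0x12f (blk 18, set 2) → MISS  vc=[6, 21, 30]
9: 0x12e (blk 18, set 2) → L1-HIT  vc=[6, 21, 30]
10: 0x129 (blk 18, set 2) → L1-HIT  vc=[6, 21, 30]
11: 0xd9 (blk 13, set 1) → L1-HIT  vc=[6, 21, 30]
12: 0x1e0 (blk 30, set 2) → VC-HIT  vc=[6, 21, 18]
13: 0x122 (blk 18, set 2) → VC-HIT  vc=[6, 21, 30]
14: 0x6e (blk 6, set 2) → VC-HIT  vc=[18, 21, 30]

SEQ = [MISS, L1-HIT, MISS, VC-HIT, MISS, VC-HIT, MISS, L1-HIT, MISS, L1-HIT, L1-HIT, L1-HIT, VC-HIT, VC-HIT, VC-HIT]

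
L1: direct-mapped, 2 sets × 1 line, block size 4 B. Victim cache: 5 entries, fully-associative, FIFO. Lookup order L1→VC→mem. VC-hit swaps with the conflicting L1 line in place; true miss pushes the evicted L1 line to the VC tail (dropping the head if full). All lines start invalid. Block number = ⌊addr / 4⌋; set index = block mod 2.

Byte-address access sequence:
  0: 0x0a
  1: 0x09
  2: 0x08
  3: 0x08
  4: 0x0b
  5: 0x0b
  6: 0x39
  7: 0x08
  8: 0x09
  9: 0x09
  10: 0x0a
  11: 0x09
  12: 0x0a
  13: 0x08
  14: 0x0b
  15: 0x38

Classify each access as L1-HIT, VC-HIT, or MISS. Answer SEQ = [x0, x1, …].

  [0] addr=0xa blk=2 s=0: MISS | VC []
  [1] addr=0x9 blk=2 s=0: L1-HIT | VC []
  [2] addr=0x8 blk=2 s=0: L1-HIT | VC []
  [3] addr=0x8 blk=2 s=0: L1-HIT | VC []
  [4] addr=0xb blk=2 s=0: L1-HIT | VC []
  [5] addr=0xb blk=2 s=0: L1-HIT | VC []
  [6] addr=0x39 blk=14 s=0: MISS | VC [2]
  [7] addr=0x8 blk=2 s=0: VC-HIT | VC [14]
  [8] addr=0x9 blk=2 s=0: L1-HIT | VC [14]
  [9] addr=0x9 blk=2 s=0: L1-HIT | VC [14]
  [10] addr=0xa blk=2 s=0: L1-HIT | VC [14]
  [11] addr=0x9 blk=2 s=0: L1-HIT | VC [14]
  [12] addr=0xa blk=2 s=0: L1-HIT | VC [14]
  [13] addr=0x8 blk=2 s=0: L1-HIT | VC [14]
  [14] addr=0xb blk=2 s=0: L1-HIT | VC [14]
  [15] addr=0x38 blk=14 s=0: VC-HIT | VC [2]

SEQ = [MISS, L1-HIT, L1-HIT, L1-HIT, L1-HIT, L1-HIT, MISS, VC-HIT, L1-HIT, L1-HIT, L1-HIT, L1-HIT, L1-HIT, L1-HIT, L1-HIT, VC-HIT]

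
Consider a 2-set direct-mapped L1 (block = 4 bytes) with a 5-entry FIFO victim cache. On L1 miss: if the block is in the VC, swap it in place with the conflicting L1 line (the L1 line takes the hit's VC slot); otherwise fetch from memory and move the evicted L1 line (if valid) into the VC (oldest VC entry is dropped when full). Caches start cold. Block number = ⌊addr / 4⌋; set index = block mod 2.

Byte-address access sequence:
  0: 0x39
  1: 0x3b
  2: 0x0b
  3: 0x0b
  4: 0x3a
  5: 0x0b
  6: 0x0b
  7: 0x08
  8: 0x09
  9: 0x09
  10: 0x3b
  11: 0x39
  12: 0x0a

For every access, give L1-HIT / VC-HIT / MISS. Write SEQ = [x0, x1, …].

  [0] addr=0x39 blk=14 s=0: MISS | VC []
  [1] addr=0x3b blk=14 s=0: L1-HIT | VC []
  [2] addr=0xb blk=2 s=0: MISS | VC [14]
  [3] addr=0xb blk=2 s=0: L1-HIT | VC [14]
  [4] addr=0x3a blk=14 s=0: VC-HIT | VC [2]
  [5] addr=0xb blk=2 s=0: VC-HIT | VC [14]
  [6] addr=0xb blk=2 s=0: L1-HIT | VC [14]
  [7] addr=0x8 blk=2 s=0: L1-HIT | VC [14]
  [8] addr=0x9 blk=2 s=0: L1-HIT | VC [14]
  [9] addr=0x9 blk=2 s=0: L1-HIT | VC [14]
  [10] addr=0x3b blk=14 s=0: VC-HIT | VC [2]
  [11] addr=0x39 blk=14 s=0: L1-HIT | VC [2]
  [12] addr=0xa blk=2 s=0: VC-HIT | VC [14]

SEQ = [MISS, L1-HIT, MISS, L1-HIT, VC-HIT, VC-HIT, L1-HIT, L1-HIT, L1-HIT, L1-HIT, VC-HIT, L1-HIT, VC-HIT]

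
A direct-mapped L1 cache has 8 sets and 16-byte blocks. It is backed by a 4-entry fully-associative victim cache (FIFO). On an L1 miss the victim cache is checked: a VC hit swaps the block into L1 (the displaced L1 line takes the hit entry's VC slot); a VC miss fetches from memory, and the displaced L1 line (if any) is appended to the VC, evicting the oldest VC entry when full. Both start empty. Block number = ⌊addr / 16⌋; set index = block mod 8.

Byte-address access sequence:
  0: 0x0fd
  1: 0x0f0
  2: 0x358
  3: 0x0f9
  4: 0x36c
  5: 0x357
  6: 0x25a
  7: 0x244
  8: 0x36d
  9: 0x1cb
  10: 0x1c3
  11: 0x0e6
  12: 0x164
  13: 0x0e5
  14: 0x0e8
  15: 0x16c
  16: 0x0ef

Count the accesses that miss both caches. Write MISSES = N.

MISSES = 8

#0 0xfd→b15/s7 MISS; vc=[]
#1 0xf0→b15/s7 L1-HIT; vc=[]
#2 0x358→b53/s5 MISS; vc=[]
#3 0xf9→b15/s7 L1-HIT; vc=[]
#4 0x36c→b54/s6 MISS; vc=[]
#5 0x357→b53/s5 L1-HIT; vc=[]
#6 0x25a→b37/s5 MISS; vc=[53]
#7 0x244→b36/s4 MISS; vc=[53]
#8 0x36d→b54/s6 L1-HIT; vc=[53]
#9 0x1cb→b28/s4 MISS; vc=[53,36]
#10 0x1c3→b28/s4 L1-HIT; vc=[53,36]
#11 0xe6→b14/s6 MISS; vc=[53,36,54]
#12 0x164→b22/s6 MISS; vc=[53,36,54,14]
#13 0xe5→b14/s6 VC-HIT; vc=[53,36,54,22]
#14 0xe8→b14/s6 L1-HIT; vc=[53,36,54,22]
#15 0x16c→b22/s6 VC-HIT; vc=[53,36,54,14]
#16 0xef→b14/s6 VC-HIT; vc=[53,36,54,22]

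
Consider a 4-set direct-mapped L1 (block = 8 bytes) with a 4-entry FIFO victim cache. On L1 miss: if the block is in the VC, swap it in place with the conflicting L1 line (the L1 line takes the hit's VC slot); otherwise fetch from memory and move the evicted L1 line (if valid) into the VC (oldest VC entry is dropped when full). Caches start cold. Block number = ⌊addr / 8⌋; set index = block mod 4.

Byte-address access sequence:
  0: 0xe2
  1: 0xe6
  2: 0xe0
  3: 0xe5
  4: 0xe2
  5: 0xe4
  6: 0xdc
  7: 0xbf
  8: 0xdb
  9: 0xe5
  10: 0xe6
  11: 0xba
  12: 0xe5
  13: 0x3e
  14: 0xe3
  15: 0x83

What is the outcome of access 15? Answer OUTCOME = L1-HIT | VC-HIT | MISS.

OUTCOME = MISS

  [0] addr=0xe2 blk=28 s=0: MISS | VC []
  [1] addr=0xe6 blk=28 s=0: L1-HIT | VC []
  [2] addr=0xe0 blk=28 s=0: L1-HIT | VC []
  [3] addr=0xe5 blk=28 s=0: L1-HIT | VC []
  [4] addr=0xe2 blk=28 s=0: L1-HIT | VC []
  [5] addr=0xe4 blk=28 s=0: L1-HIT | VC []
  [6] addr=0xdc blk=27 s=3: MISS | VC []
  [7] addr=0xbf blk=23 s=3: MISS | VC [27]
  [8] addr=0xdb blk=27 s=3: VC-HIT | VC [23]
  [9] addr=0xe5 blk=28 s=0: L1-HIT | VC [23]
  [10] addr=0xe6 blk=28 s=0: L1-HIT | VC [23]
  [11] addr=0xba blk=23 s=3: VC-HIT | VC [27]
  [12] addr=0xe5 blk=28 s=0: L1-HIT | VC [27]
  [13] addr=0x3e blk=7 s=3: MISS | VC [27, 23]
  [14] addr=0xe3 blk=28 s=0: L1-HIT | VC [27, 23]
  [15] addr=0x83 blk=16 s=0: MISS | VC [27, 23, 28]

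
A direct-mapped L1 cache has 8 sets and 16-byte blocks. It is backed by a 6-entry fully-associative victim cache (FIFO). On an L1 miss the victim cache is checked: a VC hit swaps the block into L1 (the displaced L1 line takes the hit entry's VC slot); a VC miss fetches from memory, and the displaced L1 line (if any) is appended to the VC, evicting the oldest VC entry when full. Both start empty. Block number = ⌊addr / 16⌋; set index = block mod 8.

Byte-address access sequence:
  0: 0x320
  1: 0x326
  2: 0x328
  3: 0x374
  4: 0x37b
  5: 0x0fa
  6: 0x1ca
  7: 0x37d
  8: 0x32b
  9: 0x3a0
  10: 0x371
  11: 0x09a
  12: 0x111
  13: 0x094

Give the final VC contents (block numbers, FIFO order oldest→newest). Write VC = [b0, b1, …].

#0 0x320→b50/s2 MISS; vc=[]
#1 0x326→b50/s2 L1-HIT; vc=[]
#2 0x328→b50/s2 L1-HIT; vc=[]
#3 0x374→b55/s7 MISS; vc=[]
#4 0x37b→b55/s7 L1-HIT; vc=[]
#5 0xfa→b15/s7 MISS; vc=[55]
#6 0x1ca→b28/s4 MISS; vc=[55]
#7 0x37d→b55/s7 VC-HIT; vc=[15]
#8 0x32b→b50/s2 L1-HIT; vc=[15]
#9 0x3a0→b58/s2 MISS; vc=[15,50]
#10 0x371→b55/s7 L1-HIT; vc=[15,50]
#11 0x9a→b9/s1 MISS; vc=[15,50]
#12 0x111→b17/s1 MISS; vc=[15,50,9]
#13 0x94→b9/s1 VC-HIT; vc=[15,50,17]

VC = [15, 50, 17]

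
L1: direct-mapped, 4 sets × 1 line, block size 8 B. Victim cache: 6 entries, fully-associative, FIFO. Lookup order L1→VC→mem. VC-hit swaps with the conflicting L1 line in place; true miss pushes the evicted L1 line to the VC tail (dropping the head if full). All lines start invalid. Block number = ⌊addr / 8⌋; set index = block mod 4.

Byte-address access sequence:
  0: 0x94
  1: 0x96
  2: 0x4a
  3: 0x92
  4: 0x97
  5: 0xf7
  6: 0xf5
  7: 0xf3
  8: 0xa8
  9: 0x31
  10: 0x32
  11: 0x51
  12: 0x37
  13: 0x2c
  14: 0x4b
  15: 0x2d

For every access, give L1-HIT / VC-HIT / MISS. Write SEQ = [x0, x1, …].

0: 0x94 (blk 18, set 2) → MISS  vc=[]
1: 0x96 (blk 18, set 2) → L1-HIT  vc=[]
2: 0x4a (blk 9, set 1) → MISS  vc=[]
3: 0x92 (blk 18, set 2) → L1-HIT  vc=[]
4: 0x97 (blk 18, set 2) → L1-HIT  vc=[]
5: 0xf7 (blk 30, set 2) → MISS  vc=[18]
6: 0xf5 (blk 30, set 2) → L1-HIT  vc=[18]
7: 0xf3 (blk 30, set 2) → L1-HIT  vc=[18]
8: 0xa8 (blk 21, set 1) → MISS  vc=[18, 9]
9: 0x31 (blk 6, set 2) → MISS  vc=[18, 9, 30]
10: 0x32 (blk 6, set 2) → L1-HIT  vc=[18, 9, 30]
11: 0x51 (blk 10, set 2) → MISS  vc=[18, 9, 30, 6]
12: 0x37 (blk 6, set 2) → VC-HIT  vc=[18, 9, 30, 10]
13: 0x2c (blk 5, set 1) → MISS  vc=[18, 9, 30, 10, 21]
14: 0x4b (blk 9, set 1) → VC-HIT  vc=[18, 5, 30, 10, 21]
15: 0x2d (blk 5, set 1) → VC-HIT  vc=[18, 9, 30, 10, 21]

SEQ = [MISS, L1-HIT, MISS, L1-HIT, L1-HIT, MISS, L1-HIT, L1-HIT, MISS, MISS, L1-HIT, MISS, VC-HIT, MISS, VC-HIT, VC-HIT]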